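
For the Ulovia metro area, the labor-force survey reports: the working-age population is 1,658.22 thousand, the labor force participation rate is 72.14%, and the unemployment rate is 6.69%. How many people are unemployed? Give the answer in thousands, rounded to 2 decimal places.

Labor force = 0.7214 × 1,658.22 = 1,196.24 thousand.
Unemployed = 0.0669 × 1,196.24 ≈ 80.03 thousand.

About 80.03 thousand are unemployed.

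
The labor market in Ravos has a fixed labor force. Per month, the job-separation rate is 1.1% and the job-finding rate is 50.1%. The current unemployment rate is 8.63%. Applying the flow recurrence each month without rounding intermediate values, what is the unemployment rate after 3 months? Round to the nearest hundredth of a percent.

Unemployment rate after three months ≈ 2.90%.

With a fixed labor force, u_{t+1} = u_t + s·(1−u_t) − f·u_t = u_t·(1−s−f) + s.
Here 1−s−f = 0.488 and s = 0.011.
u_1 = 0.086300 × 0.488 + 0.011 = 0.053114.
u_2 = 0.053114 × 0.488 + 0.011 = 0.036920.
u_3 = 0.036920 × 0.488 + 0.011 = 0.029017.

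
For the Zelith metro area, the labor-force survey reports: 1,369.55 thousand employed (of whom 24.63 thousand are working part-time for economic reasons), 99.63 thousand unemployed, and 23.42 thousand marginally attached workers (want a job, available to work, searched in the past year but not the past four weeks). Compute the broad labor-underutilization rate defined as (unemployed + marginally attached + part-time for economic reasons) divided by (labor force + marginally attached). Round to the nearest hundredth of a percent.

Broad underutilization rate ≈ 9.89%.

Labor force = 1,369.55 + 99.63 = 1,469.18 thousand.
Numerator = 99.63 + 23.42 + 24.63 = 147.68 thousand.
Denominator = 1,469.18 + 23.42 = 1,492.60 thousand.
Broad rate = 147.68 / 1,492.60 = 9.89%.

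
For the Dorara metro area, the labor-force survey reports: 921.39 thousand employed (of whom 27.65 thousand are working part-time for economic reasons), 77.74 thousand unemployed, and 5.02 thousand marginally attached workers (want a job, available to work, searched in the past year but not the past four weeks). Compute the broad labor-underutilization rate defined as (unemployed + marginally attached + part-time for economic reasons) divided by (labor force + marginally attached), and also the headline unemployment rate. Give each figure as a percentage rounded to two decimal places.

Labor force = 921.39 + 77.74 = 999.13 thousand.
Numerator = 77.74 + 5.02 + 27.65 = 110.41 thousand.
Denominator = 999.13 + 5.02 = 1,004.15 thousand.
Broad rate = 110.41 / 1,004.15 = 11.00%.
Headline unemployment rate = 77.74 / 999.13 = 7.78%.

Broad underutilization rate ≈ 11.00%; headline unemployment rate ≈ 7.78%.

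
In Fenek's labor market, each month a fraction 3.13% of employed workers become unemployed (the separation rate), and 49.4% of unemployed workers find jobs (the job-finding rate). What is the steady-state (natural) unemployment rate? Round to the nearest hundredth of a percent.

At steady state the flows balance: s·E = f·U, so U/(E+U) = s/(s+f).
u* = 3.13 / (3.13 + 49.4) = 3.13 / 52.53 = 5.96%.

Steady-state unemployment rate ≈ 5.96%.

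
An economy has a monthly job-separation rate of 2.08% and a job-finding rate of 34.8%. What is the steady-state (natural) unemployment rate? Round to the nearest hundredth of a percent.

Steady-state unemployment rate ≈ 5.64%.

At steady state the flows balance: s·E = f·U, so U/(E+U) = s/(s+f).
u* = 2.08 / (2.08 + 34.8) = 2.08 / 36.88 = 5.64%.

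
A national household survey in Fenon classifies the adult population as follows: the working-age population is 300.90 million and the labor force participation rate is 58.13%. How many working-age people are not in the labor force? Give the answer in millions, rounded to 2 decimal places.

About 125.99 million are not in the labor force.

Share not in the labor force = 1 − 0.5813 = 0.4187.
Not in labor force = 0.4187 × 300.90 ≈ 125.99 million.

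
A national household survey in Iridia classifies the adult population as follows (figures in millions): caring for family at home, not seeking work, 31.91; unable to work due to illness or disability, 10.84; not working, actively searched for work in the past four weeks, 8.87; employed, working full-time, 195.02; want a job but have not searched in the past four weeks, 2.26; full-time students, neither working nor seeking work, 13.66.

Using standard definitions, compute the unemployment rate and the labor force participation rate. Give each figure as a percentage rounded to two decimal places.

Employed = 195.02 million.
Unemployed = 8.87 million.
Labor force = 195.02 + 8.87 = 203.89 million.
Not in labor force = 31.91 + 10.84 + 2.26 + 13.66 = 58.67 million (those not working and not actively searching are outside the labor force — including those who want a job but have given up searching).
Civilian working-age population = 203.89 + 58.67 = 262.56 million.
Unemployment rate = 8.87 / 203.89 = 4.35%.
Labor force participation rate = 203.89 / 262.56 = 77.65%.

Unemployment rate ≈ 4.35%; labor force participation rate ≈ 77.65%.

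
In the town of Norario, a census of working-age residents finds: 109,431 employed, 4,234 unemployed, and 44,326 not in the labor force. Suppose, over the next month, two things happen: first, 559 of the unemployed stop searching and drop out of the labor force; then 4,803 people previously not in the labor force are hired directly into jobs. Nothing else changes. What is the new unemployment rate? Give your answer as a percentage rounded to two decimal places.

New unemployment rate ≈ 3.12%.

Initially, labor force = 109,431 + 4,234 = 113,665, so u = 4,234/113,665 = 3.72%.
After the first change, unemployed and labor force both fall by 559 → E = 109,431, U = 3,675, labor force = 113,106.
After the second change, employed and labor force both rise by 4,803; unemployed unchanged → E = 114,234, U = 3,675, labor force = 117,909.
New unemployment rate = 3,675 / 117,909 = 3.12%.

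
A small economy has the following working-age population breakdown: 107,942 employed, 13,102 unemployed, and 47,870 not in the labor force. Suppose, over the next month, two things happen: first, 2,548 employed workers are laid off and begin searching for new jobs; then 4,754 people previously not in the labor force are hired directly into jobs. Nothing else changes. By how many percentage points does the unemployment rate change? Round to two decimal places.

Initially, labor force = 107,942 + 13,102 = 121,044, so u = 13,102/121,044 = 10.82%.
After the first change, employed falls and unemployed rises by 2,548; labor force unchanged → E = 105,394, U = 15,650, labor force = 121,044.
After the second change, employed and labor force both rise by 4,754; unemployed unchanged → E = 110,148, U = 15,650, labor force = 125,798.
New unemployment rate = 15,650 / 125,798 = 12.44%.
Change = 12.44% − 10.82% = +1.62 percentage points.

The unemployment rate changes by +1.62 percentage points.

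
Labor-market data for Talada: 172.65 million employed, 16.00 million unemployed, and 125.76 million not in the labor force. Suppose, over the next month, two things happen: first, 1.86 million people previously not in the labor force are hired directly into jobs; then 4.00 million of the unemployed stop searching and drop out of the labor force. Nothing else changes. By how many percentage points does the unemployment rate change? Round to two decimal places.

The unemployment rate changes by −2.05 percentage points.

Initially, labor force = 172.65 + 16.00 = 188.65 million, so u = 16.00/188.65 = 8.48%.
After the first change, employed and labor force both rise by 1.86; unemployed unchanged → E = 174.51, U = 16.00, labor force = 190.51 million.
After the second change, unemployed and labor force both fall by 4.00 → E = 174.51, U = 12.00, labor force = 186.51 million.
New unemployment rate = 12.00 / 186.51 = 6.43%.
Change = 6.43% − 8.48% = −2.05 percentage points.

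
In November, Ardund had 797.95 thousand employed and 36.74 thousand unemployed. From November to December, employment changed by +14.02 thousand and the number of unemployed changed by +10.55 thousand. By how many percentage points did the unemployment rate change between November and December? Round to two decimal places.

The unemployment rate changed by +1.10 percentage points.

November: labor force = 797.95 + 36.74 = 834.69; u = 36.74/834.69 = 4.40%.
December: labor force = 811.97 + 47.29 = 859.26; u = 47.29/859.26 = 5.50%.
Change = 5.50% − 4.40% = +1.10 pp.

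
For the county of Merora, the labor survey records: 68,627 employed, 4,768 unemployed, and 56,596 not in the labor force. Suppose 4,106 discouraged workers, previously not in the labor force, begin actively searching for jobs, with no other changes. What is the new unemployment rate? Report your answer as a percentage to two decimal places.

Initially, labor force = 68,627 + 4,768 = 73,395, so u = 4,768/73,395 = 6.50%.
After the change, unemployed and labor force both rise by 4,106 → E = 68,627, U = 8,874, labor force = 77,501.
New unemployment rate = 8,874 / 77,501 = 11.45%.

New unemployment rate ≈ 11.45%.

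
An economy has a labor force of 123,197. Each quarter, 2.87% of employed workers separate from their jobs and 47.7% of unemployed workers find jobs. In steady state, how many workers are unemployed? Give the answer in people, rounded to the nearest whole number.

Steady-state unemployment rate u* = s/(s+f) = 2.87/(2.87+47.7) = 0.056753.
Unemployed = u* × labor force = 0.056753 × 123,197 ≈ 6,992.

About 6,992 are unemployed in steady state.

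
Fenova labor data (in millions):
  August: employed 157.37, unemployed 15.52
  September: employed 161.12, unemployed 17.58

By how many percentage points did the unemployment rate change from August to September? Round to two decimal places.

The unemployment rate changed by +0.86 percentage points.

August: labor force = 157.37 + 15.52 = 172.89; u = 15.52/172.89 = 8.98%.
September: labor force = 161.12 + 17.58 = 178.70; u = 17.58/178.70 = 9.84%.
Change = 9.84% − 8.98% = +0.86 pp.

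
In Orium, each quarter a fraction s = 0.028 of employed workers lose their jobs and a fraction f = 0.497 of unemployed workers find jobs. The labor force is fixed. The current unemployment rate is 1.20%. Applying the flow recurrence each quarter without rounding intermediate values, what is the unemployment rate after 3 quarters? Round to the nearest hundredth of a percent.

Unemployment rate after three quarters ≈ 4.89%.

With a fixed labor force, u_{t+1} = u_t + s·(1−u_t) − f·u_t = u_t·(1−s−f) + s.
Here 1−s−f = 0.475 and s = 0.028.
u_1 = 0.012000 × 0.475 + 0.028 = 0.033700.
u_2 = 0.033700 × 0.475 + 0.028 = 0.044008.
u_3 = 0.044008 × 0.475 + 0.028 = 0.048904.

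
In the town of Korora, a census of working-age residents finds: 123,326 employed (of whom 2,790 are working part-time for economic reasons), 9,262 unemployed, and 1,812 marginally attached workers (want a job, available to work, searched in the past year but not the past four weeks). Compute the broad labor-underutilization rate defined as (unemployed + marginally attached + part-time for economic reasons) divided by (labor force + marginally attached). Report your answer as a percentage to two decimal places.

Labor force = 123,326 + 9,262 = 132,588.
Numerator = 9,262 + 1,812 + 2,790 = 13,864.
Denominator = 132,588 + 1,812 = 134,400.
Broad rate = 13,864 / 134,400 = 10.32%.

Broad underutilization rate ≈ 10.32%.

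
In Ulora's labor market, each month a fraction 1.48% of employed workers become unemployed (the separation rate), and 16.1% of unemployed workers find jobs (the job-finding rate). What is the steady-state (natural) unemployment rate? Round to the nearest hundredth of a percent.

At steady state the flows balance: s·E = f·U, so U/(E+U) = s/(s+f).
u* = 1.48 / (1.48 + 16.1) = 1.48 / 17.58 = 8.42%.

Steady-state unemployment rate ≈ 8.42%.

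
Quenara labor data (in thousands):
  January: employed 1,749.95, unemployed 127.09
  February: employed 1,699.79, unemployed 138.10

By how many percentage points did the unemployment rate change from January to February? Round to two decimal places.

The unemployment rate changed by +0.74 percentage points.

January: labor force = 1,749.95 + 127.09 = 1,877.04; u = 127.09/1,877.04 = 6.77%.
February: labor force = 1,699.79 + 138.10 = 1,837.89; u = 138.10/1,837.89 = 7.51%.
Change = 7.51% − 6.77% = +0.74 pp.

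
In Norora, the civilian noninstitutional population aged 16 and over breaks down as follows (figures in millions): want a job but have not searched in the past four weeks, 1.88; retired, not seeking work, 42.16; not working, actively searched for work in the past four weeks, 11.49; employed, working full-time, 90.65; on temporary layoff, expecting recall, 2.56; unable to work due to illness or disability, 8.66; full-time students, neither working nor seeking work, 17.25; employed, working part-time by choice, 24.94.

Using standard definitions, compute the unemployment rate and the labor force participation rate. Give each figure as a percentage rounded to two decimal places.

Unemployment rate ≈ 10.84%; labor force participation rate ≈ 64.95%.

Employed = 90.65 + 24.94 = 115.59 million.
Unemployed = 11.49 + 2.56 = 14.05 million (jobless and actively searching, or on temporary layoff).
Labor force = 115.59 + 14.05 = 129.64 million.
Not in labor force = 1.88 + 42.16 + 8.66 + 17.25 = 69.95 million (those not working and not actively searching are outside the labor force — including those who want a job but have given up searching).
Civilian working-age population = 129.64 + 69.95 = 199.59 million.
Unemployment rate = 14.05 / 129.64 = 10.84%.
Labor force participation rate = 129.64 / 199.59 = 64.95%.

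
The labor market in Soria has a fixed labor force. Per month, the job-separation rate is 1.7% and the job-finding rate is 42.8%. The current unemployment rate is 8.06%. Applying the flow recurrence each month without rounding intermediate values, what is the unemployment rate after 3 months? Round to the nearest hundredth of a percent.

With a fixed labor force, u_{t+1} = u_t + s·(1−u_t) − f·u_t = u_t·(1−s−f) + s.
Here 1−s−f = 0.555 and s = 0.017.
u_1 = 0.080600 × 0.555 + 0.017 = 0.061733.
u_2 = 0.061733 × 0.555 + 0.017 = 0.051262.
u_3 = 0.051262 × 0.555 + 0.017 = 0.045450.

Unemployment rate after three months ≈ 4.55%.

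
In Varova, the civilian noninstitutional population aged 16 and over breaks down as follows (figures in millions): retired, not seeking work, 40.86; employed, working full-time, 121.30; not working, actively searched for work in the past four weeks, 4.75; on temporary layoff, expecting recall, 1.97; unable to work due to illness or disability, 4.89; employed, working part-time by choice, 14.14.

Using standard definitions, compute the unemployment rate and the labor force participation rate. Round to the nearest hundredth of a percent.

Unemployment rate ≈ 4.73%; labor force participation rate ≈ 75.65%.

Employed = 121.30 + 14.14 = 135.44 million.
Unemployed = 4.75 + 1.97 = 6.72 million (jobless and actively searching, or on temporary layoff).
Labor force = 135.44 + 6.72 = 142.16 million.
Not in labor force = 40.86 + 4.89 = 45.75 million (those not working and not actively searching are outside the labor force).
Civilian working-age population = 142.16 + 45.75 = 187.91 million.
Unemployment rate = 6.72 / 142.16 = 4.73%.
Labor force participation rate = 142.16 / 187.91 = 75.65%.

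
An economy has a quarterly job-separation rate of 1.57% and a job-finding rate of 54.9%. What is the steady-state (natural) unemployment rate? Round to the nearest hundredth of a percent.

Steady-state unemployment rate ≈ 2.78%.

At steady state the flows balance: s·E = f·U, so U/(E+U) = s/(s+f).
u* = 1.57 / (1.57 + 54.9) = 1.57 / 56.47 = 2.78%.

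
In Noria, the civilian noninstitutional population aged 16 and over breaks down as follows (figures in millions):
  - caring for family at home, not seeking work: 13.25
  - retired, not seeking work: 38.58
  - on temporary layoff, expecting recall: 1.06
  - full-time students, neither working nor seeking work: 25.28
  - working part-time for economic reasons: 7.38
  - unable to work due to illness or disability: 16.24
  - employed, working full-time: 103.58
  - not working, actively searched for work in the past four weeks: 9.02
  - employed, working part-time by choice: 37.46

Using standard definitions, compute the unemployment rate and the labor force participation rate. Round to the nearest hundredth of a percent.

Employed = 7.38 + 103.58 + 37.46 = 148.42 million (anyone who worked, including part-time for economic reasons, counts as employed).
Unemployed = 1.06 + 9.02 = 10.08 million (jobless and actively searching, or on temporary layoff).
Labor force = 148.42 + 10.08 = 158.50 million.
Not in labor force = 13.25 + 38.58 + 25.28 + 16.24 = 93.35 million (those not working and not actively searching are outside the labor force).
Civilian working-age population = 158.50 + 93.35 = 251.85 million.
Unemployment rate = 10.08 / 158.50 = 6.36%.
Labor force participation rate = 158.50 / 251.85 = 62.93%.

Unemployment rate ≈ 6.36%; labor force participation rate ≈ 62.93%.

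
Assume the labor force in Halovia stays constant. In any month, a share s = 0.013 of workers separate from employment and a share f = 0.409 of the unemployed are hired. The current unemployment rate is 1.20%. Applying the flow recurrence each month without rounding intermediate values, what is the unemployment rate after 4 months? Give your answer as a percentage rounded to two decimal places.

With a fixed labor force, u_{t+1} = u_t + s·(1−u_t) − f·u_t = u_t·(1−s−f) + s.
Here 1−s−f = 0.578 and s = 0.013.
u_1 = 0.012000 × 0.578 + 0.013 = 0.019936.
u_2 = 0.019936 × 0.578 + 0.013 = 0.024523.
u_3 = 0.024523 × 0.578 + 0.013 = 0.027174.
u_4 = 0.027174 × 0.578 + 0.013 = 0.028707.

Unemployment rate after four months ≈ 2.87%.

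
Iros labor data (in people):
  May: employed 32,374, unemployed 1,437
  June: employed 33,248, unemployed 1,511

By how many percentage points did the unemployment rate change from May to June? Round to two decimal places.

May: labor force = 32,374 + 1,437 = 33,811; u = 1,437/33,811 = 4.25%.
June: labor force = 33,248 + 1,511 = 34,759; u = 1,511/34,759 = 4.35%.
Change = 4.35% − 4.25% = +0.10 pp.

The unemployment rate changed by +0.10 percentage points.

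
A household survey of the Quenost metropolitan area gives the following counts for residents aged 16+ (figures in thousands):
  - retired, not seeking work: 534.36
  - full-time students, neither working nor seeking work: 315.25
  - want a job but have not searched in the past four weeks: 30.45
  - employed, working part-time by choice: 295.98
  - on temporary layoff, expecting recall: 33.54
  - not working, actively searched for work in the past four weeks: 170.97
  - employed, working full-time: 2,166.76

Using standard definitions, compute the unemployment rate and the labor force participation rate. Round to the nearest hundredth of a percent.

Employed = 295.98 + 2,166.76 = 2,462.74 thousand.
Unemployed = 33.54 + 170.97 = 204.51 thousand (jobless and actively searching, or on temporary layoff).
Labor force = 2,462.74 + 204.51 = 2,667.25 thousand.
Not in labor force = 534.36 + 315.25 + 30.45 = 880.06 thousand (those not working and not actively searching are outside the labor force — including those who want a job but have given up searching).
Civilian working-age population = 2,667.25 + 880.06 = 3,547.31 thousand.
Unemployment rate = 204.51 / 2,667.25 = 7.67%.
Labor force participation rate = 2,667.25 / 3,547.31 = 75.19%.

Unemployment rate ≈ 7.67%; labor force participation rate ≈ 75.19%.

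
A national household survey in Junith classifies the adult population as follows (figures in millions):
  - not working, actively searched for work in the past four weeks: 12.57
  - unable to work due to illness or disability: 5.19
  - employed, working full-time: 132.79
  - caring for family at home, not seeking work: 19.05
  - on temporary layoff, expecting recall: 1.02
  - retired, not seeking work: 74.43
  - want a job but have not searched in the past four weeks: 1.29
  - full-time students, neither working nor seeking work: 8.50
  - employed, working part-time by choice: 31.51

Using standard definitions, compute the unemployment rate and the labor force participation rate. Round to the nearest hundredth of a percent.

Employed = 132.79 + 31.51 = 164.30 million.
Unemployed = 12.57 + 1.02 = 13.59 million (jobless and actively searching, or on temporary layoff).
Labor force = 164.30 + 13.59 = 177.89 million.
Not in labor force = 5.19 + 19.05 + 74.43 + 1.29 + 8.50 = 108.46 million (those not working and not actively searching are outside the labor force — including those who want a job but have given up searching).
Civilian working-age population = 177.89 + 108.46 = 286.35 million.
Unemployment rate = 13.59 / 177.89 = 7.64%.
Labor force participation rate = 177.89 / 286.35 = 62.12%.

Unemployment rate ≈ 7.64%; labor force participation rate ≈ 62.12%.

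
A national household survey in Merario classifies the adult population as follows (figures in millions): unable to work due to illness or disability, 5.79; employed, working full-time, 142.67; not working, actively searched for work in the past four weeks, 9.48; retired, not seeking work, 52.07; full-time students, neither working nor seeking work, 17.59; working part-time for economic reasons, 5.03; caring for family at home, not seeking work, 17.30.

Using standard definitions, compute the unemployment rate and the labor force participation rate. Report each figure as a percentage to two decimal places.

Unemployment rate ≈ 6.03%; labor force participation rate ≈ 62.89%.

Employed = 142.67 + 5.03 = 147.70 million (anyone who worked, including part-time for economic reasons, counts as employed).
Unemployed = 9.48 million.
Labor force = 147.70 + 9.48 = 157.18 million.
Not in labor force = 5.79 + 52.07 + 17.59 + 17.30 = 92.75 million (those not working and not actively searching are outside the labor force).
Civilian working-age population = 157.18 + 92.75 = 249.93 million.
Unemployment rate = 9.48 / 157.18 = 6.03%.
Labor force participation rate = 157.18 / 249.93 = 62.89%.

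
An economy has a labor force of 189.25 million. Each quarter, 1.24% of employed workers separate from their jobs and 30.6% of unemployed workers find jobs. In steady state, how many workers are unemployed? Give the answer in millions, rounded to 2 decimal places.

Steady-state unemployment rate u* = s/(s+f) = 1.24/(1.24+30.6) = 0.038945.
Unemployed = u* × labor force = 0.038945 × 189.25 ≈ 7.37 million.

About 7.37 million are unemployed in steady state.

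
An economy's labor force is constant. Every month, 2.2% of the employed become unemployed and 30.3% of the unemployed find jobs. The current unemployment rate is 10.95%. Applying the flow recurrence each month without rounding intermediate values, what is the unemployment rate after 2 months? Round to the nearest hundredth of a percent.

With a fixed labor force, u_{t+1} = u_t + s·(1−u_t) − f·u_t = u_t·(1−s−f) + s.
Here 1−s−f = 0.675 and s = 0.022.
u_1 = 0.109500 × 0.675 + 0.022 = 0.095913.
u_2 = 0.095913 × 0.675 + 0.022 = 0.086741.

Unemployment rate after two months ≈ 8.67%.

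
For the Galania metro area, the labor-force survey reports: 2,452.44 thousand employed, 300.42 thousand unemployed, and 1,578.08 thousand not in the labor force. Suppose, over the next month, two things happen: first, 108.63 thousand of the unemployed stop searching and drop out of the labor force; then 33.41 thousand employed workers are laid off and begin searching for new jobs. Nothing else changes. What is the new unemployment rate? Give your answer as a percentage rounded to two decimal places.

Initially, labor force = 2,452.44 + 300.42 = 2,752.86 thousand, so u = 300.42/2,752.86 = 10.91%.
After the first change, unemployed and labor force both fall by 108.63 → E = 2,452.44, U = 191.79, labor force = 2,644.23 thousand.
After the second change, employed falls and unemployed rises by 33.41; labor force unchanged → E = 2,419.03, U = 225.20, labor force = 2,644.23 thousand.
New unemployment rate = 225.20 / 2,644.23 = 8.52%.

New unemployment rate ≈ 8.52%.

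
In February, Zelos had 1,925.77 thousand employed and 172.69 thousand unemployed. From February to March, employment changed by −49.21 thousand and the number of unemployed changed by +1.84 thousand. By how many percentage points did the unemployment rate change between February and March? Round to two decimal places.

February: labor force = 1,925.77 + 172.69 = 2,098.46; u = 172.69/2,098.46 = 8.23%.
March: labor force = 1,876.56 + 174.53 = 2,051.09; u = 174.53/2,051.09 = 8.51%.
Change = 8.51% − 8.23% = +0.28 pp.

The unemployment rate changed by +0.28 percentage points.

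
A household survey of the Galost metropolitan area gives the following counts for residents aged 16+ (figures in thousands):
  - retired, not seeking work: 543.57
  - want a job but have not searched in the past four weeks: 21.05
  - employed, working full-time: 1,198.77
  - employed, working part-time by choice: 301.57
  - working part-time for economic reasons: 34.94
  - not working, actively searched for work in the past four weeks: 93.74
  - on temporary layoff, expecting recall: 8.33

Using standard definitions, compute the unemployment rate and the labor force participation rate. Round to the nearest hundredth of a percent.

Employed = 1,198.77 + 301.57 + 34.94 = 1,535.28 thousand (anyone who worked, including part-time for economic reasons, counts as employed).
Unemployed = 93.74 + 8.33 = 102.07 thousand (jobless and actively searching, or on temporary layoff).
Labor force = 1,535.28 + 102.07 = 1,637.35 thousand.
Not in labor force = 543.57 + 21.05 = 564.62 thousand (those not working and not actively searching are outside the labor force — including those who want a job but have given up searching).
Civilian working-age population = 1,637.35 + 564.62 = 2,201.97 thousand.
Unemployment rate = 102.07 / 1,637.35 = 6.23%.
Labor force participation rate = 1,637.35 / 2,201.97 = 74.36%.

Unemployment rate ≈ 6.23%; labor force participation rate ≈ 74.36%.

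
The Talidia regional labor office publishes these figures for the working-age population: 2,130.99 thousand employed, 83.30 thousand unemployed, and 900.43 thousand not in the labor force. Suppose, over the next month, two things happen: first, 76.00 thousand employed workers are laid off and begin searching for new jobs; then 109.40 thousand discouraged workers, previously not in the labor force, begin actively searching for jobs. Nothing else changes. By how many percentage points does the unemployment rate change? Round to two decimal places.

The unemployment rate changes by +7.80 percentage points.

Initially, labor force = 2,130.99 + 83.30 = 2,214.29 thousand, so u = 83.30/2,214.29 = 3.76%.
After the first change, employed falls and unemployed rises by 76.00; labor force unchanged → E = 2,054.99, U = 159.30, labor force = 2,214.29 thousand.
After the second change, unemployed and labor force both rise by 109.40 → E = 2,054.99, U = 268.70, labor force = 2,323.69 thousand.
New unemployment rate = 268.70 / 2,323.69 = 11.56%.
Change = 11.56% − 3.76% = +7.80 percentage points.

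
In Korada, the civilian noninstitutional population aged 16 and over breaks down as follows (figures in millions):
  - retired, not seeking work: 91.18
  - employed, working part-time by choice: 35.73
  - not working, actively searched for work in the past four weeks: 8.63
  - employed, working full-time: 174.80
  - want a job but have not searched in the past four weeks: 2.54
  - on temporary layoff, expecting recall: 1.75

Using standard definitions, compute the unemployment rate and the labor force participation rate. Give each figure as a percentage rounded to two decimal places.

Unemployment rate ≈ 4.70%; labor force participation rate ≈ 70.21%.

Employed = 35.73 + 174.80 = 210.53 million.
Unemployed = 8.63 + 1.75 = 10.38 million (jobless and actively searching, or on temporary layoff).
Labor force = 210.53 + 10.38 = 220.91 million.
Not in labor force = 91.18 + 2.54 = 93.72 million (those not working and not actively searching are outside the labor force — including those who want a job but have given up searching).
Civilian working-age population = 220.91 + 93.72 = 314.63 million.
Unemployment rate = 10.38 / 220.91 = 4.70%.
Labor force participation rate = 220.91 / 314.63 = 70.21%.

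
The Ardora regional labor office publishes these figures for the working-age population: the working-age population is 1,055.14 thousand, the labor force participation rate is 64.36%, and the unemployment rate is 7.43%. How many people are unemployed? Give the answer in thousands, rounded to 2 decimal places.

About 50.46 thousand are unemployed.

Labor force = 0.6436 × 1,055.14 = 679.09 thousand.
Unemployed = 0.0743 × 679.09 ≈ 50.46 thousand.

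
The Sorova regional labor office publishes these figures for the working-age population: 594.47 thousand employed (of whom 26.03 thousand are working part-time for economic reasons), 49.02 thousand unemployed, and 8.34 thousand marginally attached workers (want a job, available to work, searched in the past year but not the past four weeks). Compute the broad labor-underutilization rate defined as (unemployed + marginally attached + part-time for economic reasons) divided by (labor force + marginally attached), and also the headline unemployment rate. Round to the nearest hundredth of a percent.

Broad underutilization rate ≈ 12.79%; headline unemployment rate ≈ 7.62%.

Labor force = 594.47 + 49.02 = 643.49 thousand.
Numerator = 49.02 + 8.34 + 26.03 = 83.39 thousand.
Denominator = 643.49 + 8.34 = 651.83 thousand.
Broad rate = 83.39 / 651.83 = 12.79%.
Headline unemployment rate = 49.02 / 643.49 = 7.62%.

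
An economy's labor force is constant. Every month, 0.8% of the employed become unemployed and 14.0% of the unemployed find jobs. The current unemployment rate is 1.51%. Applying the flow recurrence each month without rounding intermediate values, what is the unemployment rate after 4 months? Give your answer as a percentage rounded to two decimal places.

With a fixed labor force, u_{t+1} = u_t + s·(1−u_t) − f·u_t = u_t·(1−s−f) + s.
Here 1−s−f = 0.852 and s = 0.008.
u_1 = 0.015100 × 0.852 + 0.008 = 0.020865.
u_2 = 0.020865 × 0.852 + 0.008 = 0.025777.
u_3 = 0.025777 × 0.852 + 0.008 = 0.029962.
u_4 = 0.029962 × 0.852 + 0.008 = 0.033528.

Unemployment rate after four months ≈ 3.35%.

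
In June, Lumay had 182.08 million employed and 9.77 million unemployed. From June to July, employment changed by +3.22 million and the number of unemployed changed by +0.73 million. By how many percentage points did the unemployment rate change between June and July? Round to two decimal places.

The unemployment rate changed by +0.27 percentage points.

June: labor force = 182.08 + 9.77 = 191.85; u = 9.77/191.85 = 5.09%.
July: labor force = 185.30 + 10.50 = 195.80; u = 10.50/195.80 = 5.36%.
Change = 5.36% − 5.09% = +0.27 pp.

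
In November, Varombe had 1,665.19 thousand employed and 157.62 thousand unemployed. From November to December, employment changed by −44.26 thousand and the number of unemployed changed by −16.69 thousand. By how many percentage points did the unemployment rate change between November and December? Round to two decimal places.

November: labor force = 1,665.19 + 157.62 = 1,822.81; u = 157.62/1,822.81 = 8.65%.
December: labor force = 1,620.93 + 140.93 = 1,761.86; u = 140.93/1,761.86 = 8.00%.
Change = 8.00% − 8.65% = −0.65 pp.

The unemployment rate changed by −0.65 percentage points.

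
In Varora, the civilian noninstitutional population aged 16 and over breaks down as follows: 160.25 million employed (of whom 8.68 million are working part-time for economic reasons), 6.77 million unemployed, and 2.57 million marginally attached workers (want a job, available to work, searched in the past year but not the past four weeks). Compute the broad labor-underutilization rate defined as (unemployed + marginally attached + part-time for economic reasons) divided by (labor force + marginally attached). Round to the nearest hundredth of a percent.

Labor force = 160.25 + 6.77 = 167.02 million.
Numerator = 6.77 + 2.57 + 8.68 = 18.02 million.
Denominator = 167.02 + 2.57 = 169.59 million.
Broad rate = 18.02 / 169.59 = 10.63%.

Broad underutilization rate ≈ 10.63%.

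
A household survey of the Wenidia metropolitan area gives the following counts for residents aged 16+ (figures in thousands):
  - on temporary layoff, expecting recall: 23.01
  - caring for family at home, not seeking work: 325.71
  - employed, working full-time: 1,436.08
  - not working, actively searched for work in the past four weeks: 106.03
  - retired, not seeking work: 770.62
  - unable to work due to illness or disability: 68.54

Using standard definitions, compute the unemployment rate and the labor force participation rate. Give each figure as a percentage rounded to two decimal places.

Unemployment rate ≈ 8.24%; labor force participation rate ≈ 57.33%.

Employed = 1,436.08 thousand.
Unemployed = 23.01 + 106.03 = 129.04 thousand (jobless and actively searching, or on temporary layoff).
Labor force = 1,436.08 + 129.04 = 1,565.12 thousand.
Not in labor force = 325.71 + 770.62 + 68.54 = 1,164.87 thousand (those not working and not actively searching are outside the labor force).
Civilian working-age population = 1,565.12 + 1,164.87 = 2,729.99 thousand.
Unemployment rate = 129.04 / 1,565.12 = 8.24%.
Labor force participation rate = 1,565.12 / 2,729.99 = 57.33%.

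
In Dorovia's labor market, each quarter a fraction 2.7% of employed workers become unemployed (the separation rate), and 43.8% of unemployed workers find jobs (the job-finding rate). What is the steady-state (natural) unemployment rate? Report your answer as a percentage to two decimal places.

Steady-state unemployment rate ≈ 5.81%.

At steady state the flows balance: s·E = f·U, so U/(E+U) = s/(s+f).
u* = 2.7 / (2.7 + 43.8) = 2.7 / 46.50 = 5.81%.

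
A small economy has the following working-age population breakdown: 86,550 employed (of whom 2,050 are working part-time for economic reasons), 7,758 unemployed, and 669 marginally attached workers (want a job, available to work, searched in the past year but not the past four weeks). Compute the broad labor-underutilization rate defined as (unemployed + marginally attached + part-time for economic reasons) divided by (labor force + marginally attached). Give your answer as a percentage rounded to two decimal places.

Labor force = 86,550 + 7,758 = 94,308.
Numerator = 7,758 + 669 + 2,050 = 10,477.
Denominator = 94,308 + 669 = 94,977.
Broad rate = 10,477 / 94,977 = 11.03%.

Broad underutilization rate ≈ 11.03%.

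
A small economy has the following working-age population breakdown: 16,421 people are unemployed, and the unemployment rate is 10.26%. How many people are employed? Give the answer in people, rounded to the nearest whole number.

About 143,628 are employed.

Labor force = U / u = 16,421 / 0.1026 ≈ 160,049.
Employed = labor force − unemployed = 160,049 − 16,421 = 143,628.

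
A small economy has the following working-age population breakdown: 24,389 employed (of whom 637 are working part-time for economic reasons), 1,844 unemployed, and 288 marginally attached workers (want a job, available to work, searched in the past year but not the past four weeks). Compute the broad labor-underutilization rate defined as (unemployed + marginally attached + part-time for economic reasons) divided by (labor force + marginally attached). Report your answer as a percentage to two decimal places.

Labor force = 24,389 + 1,844 = 26,233.
Numerator = 1,844 + 288 + 637 = 2,769.
Denominator = 26,233 + 288 = 26,521.
Broad rate = 2,769 / 26,521 = 10.44%.

Broad underutilization rate ≈ 10.44%.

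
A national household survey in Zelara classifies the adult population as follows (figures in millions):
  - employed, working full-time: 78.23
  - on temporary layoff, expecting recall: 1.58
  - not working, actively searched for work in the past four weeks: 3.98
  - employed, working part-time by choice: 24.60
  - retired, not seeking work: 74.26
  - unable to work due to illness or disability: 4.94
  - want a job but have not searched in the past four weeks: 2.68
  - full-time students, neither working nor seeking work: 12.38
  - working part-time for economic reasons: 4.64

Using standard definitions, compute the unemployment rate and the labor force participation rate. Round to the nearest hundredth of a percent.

Unemployment rate ≈ 4.92%; labor force participation rate ≈ 54.53%.

Employed = 78.23 + 24.60 + 4.64 = 107.47 million (anyone who worked, including part-time for economic reasons, counts as employed).
Unemployed = 1.58 + 3.98 = 5.56 million (jobless and actively searching, or on temporary layoff).
Labor force = 107.47 + 5.56 = 113.03 million.
Not in labor force = 74.26 + 4.94 + 2.68 + 12.38 = 94.26 million (those not working and not actively searching are outside the labor force — including those who want a job but have given up searching).
Civilian working-age population = 113.03 + 94.26 = 207.29 million.
Unemployment rate = 5.56 / 113.03 = 4.92%.
Labor force participation rate = 113.03 / 207.29 = 54.53%.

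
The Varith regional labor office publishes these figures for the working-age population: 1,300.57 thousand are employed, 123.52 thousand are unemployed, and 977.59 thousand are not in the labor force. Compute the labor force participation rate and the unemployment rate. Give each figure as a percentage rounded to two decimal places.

Labor force participation rate ≈ 59.30%; unemployment rate ≈ 8.67%.

Labor force = employed + unemployed = 1,300.57 + 123.52 = 1,424.09 thousand.
Working-age population = 1,424.09 + 977.59 = 2,401.68 thousand.
Unemployment rate = 123.52 / 1,424.09 = 8.67%.
Labor force participation rate = 1,424.09 / 2,401.68 = 59.30%.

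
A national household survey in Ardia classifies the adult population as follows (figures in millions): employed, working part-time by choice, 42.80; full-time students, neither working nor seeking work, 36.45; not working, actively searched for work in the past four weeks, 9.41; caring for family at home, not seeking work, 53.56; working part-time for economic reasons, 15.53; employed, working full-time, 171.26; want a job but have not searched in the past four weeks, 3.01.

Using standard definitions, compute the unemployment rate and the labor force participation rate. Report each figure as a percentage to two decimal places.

Unemployment rate ≈ 3.94%; labor force participation rate ≈ 71.98%.

Employed = 42.80 + 15.53 + 171.26 = 229.59 million (anyone who worked, including part-time for economic reasons, counts as employed).
Unemployed = 9.41 million.
Labor force = 229.59 + 9.41 = 239.00 million.
Not in labor force = 36.45 + 53.56 + 3.01 = 93.02 million (those not working and not actively searching are outside the labor force — including those who want a job but have given up searching).
Civilian working-age population = 239.00 + 93.02 = 332.02 million.
Unemployment rate = 9.41 / 239.00 = 3.94%.
Labor force participation rate = 239.00 / 332.02 = 71.98%.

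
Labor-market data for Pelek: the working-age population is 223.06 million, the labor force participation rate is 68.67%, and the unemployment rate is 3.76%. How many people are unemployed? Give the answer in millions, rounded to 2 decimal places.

Labor force = 0.6867 × 223.06 = 153.18 million.
Unemployed = 0.0376 × 153.18 ≈ 5.76 million.

About 5.76 million are unemployed.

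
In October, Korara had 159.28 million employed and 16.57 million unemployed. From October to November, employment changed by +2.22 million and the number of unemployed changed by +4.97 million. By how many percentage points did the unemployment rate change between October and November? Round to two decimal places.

October: labor force = 159.28 + 16.57 = 175.85; u = 16.57/175.85 = 9.42%.
November: labor force = 161.50 + 21.54 = 183.04; u = 21.54/183.04 = 11.77%.
Change = 11.77% − 9.42% = +2.35 pp.

The unemployment rate changed by +2.35 percentage points.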